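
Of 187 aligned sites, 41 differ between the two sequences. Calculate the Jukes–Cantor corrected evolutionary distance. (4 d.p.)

0.2593

p = 41/187 ≈ 0.219251.
d = −(3/4) ln(1 − 4p/3) = −0.75 ln(1 − 0.292335) = −0.75 ln(0.707665)
  = −0.75 × (-0.345784) = 0.259338 substitutions/site.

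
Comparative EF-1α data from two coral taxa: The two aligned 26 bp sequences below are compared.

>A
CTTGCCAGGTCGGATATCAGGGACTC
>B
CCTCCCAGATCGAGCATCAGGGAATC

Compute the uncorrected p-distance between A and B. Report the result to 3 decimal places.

0.269

The sequences differ at 7 of 26 positions (sites 2, 4, 9, 13, 14, 15, 24).
p = 7/26 = 0.269230… ≈ 0.269 (to 3 d.p.).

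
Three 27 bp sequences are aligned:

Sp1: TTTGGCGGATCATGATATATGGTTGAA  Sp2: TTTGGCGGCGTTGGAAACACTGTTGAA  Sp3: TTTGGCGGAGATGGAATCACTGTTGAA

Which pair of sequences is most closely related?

Sp1–Sp2: 9/27 differ, p = 0.333, d = 0.441.
Sp1–Sp3: 9/27 differ, p = 0.333, d = 0.441.
Sp2–Sp3: 3/27 differ, p = 0.111, d = 0.120.
The smallest distance is between Sp2 and Sp3.

Sp2 and Sp3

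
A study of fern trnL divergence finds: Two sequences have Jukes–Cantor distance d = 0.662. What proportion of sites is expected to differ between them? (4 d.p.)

p = (3/4)(1 − e^(−4d/3)) = 0.75 × (1 − e^(-0.882667)) = 0.75 × (1 − 0.413678) = 0.439742.

0.4397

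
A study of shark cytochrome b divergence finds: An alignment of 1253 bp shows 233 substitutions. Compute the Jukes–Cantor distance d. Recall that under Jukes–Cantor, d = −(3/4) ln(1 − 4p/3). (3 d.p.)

0.214

p = 233/1253 ≈ 0.185954.
d = −(3/4) ln(1 − 4p/3) = −0.75 ln(1 − 0.247939) = −0.75 ln(0.752061)
  = −0.75 × (-0.284938) = 0.213704 substitutions/site.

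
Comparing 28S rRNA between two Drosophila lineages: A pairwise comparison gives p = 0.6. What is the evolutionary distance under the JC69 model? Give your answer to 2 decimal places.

1.21

d = −(3/4) ln(1 − 4p/3) = −0.75 ln(1 − 0.8) = −0.75 ln(0.2)
  = −0.75 × (-1.609438) = 1.207079 substitutions/site.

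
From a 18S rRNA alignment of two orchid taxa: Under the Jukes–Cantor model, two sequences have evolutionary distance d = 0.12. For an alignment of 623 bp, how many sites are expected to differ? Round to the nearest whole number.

69

Invert JC69: p = (3/4)(1 − e^(−4d/3)) = 0.75 × (1 − e^(-0.16)) = 0.75 × (1 − 0.852144) = 0.110892.
Expected differing sites = pL ≈ 0.110892 × 623 = 69.085716 ≈ 69.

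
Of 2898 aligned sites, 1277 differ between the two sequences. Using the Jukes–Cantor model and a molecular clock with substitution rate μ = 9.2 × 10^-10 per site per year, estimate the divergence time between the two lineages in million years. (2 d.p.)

360.98

p = 1277/2898 ≈ 0.440649.
d = −(3/4) ln(1 − 4p/3) = −0.75 ln(1 − 0.587532) = −0.75 ln(0.412468)
  = −0.75 × (-0.885597) = 0.664198 substitutions/site.
Under a molecular clock d = 2μt, so t = d/(2μ) = 0.664198 / (2 × 9.2 × 10^-10) = 360.98 million years.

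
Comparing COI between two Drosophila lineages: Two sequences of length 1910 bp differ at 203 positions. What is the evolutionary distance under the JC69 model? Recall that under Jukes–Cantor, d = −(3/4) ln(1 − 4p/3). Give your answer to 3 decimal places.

p = 203/1910 ≈ 0.106283.
d = −(3/4) ln(1 − 4p/3) = −0.75 ln(1 − 0.141711) = −0.75 ln(0.858289)
  = −0.75 × (-0.152814) = 0.114611 substitutions/site.

0.115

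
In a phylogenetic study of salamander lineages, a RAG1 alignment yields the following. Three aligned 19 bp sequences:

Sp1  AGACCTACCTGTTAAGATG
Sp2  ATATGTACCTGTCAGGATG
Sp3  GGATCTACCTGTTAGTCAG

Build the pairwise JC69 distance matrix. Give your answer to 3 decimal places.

Sp1–Sp2: 5/19 sites differ → p ≈ 0.263158, d = −0.75 ln(1 − 0.350877) = 0.324100 ≈ 0.324.
Sp1–Sp3: 6/19 sites differ → p ≈ 0.315789, d = −0.75 ln(1 − 0.421052) = 0.409907 ≈ 0.410.
Sp2–Sp3: 7/19 sites differ → p ≈ 0.368421, d = −0.75 ln(1 − 0.491228) = 0.506816 ≈ 0.507.

d(Sp1,Sp2) = 0.324, d(Sp1,Sp3) = 0.410, d(Sp2,Sp3) = 0.507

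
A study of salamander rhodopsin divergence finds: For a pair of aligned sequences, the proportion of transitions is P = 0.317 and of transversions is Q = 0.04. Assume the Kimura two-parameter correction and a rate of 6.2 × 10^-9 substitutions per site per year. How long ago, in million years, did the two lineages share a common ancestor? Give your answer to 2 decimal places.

46.88

Under the Kimura two-parameter model, d = −½ ln(1 − 2P − Q) − ¼ ln(1 − 2Q).
1 − 2P − Q = 0.326, giving −½ ln(0.326) = 0.560429.
1 − 2Q = 0.92, giving −¼ ln(0.92) = 0.020845.
d = 0.560429 + 0.020845 = 0.581274.
Under a molecular clock d = 2μt, so t = d/(2μ) = 0.581274 / (2 × 6.2 × 10^-9) = 46.88 million years.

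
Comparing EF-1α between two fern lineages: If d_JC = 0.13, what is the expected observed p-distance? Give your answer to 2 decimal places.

p = (3/4)(1 − e^(−4d/3)) = 0.75 × (1 − e^(-0.173333)) = 0.75 × (1 − 0.840858) = 0.119357.

0.12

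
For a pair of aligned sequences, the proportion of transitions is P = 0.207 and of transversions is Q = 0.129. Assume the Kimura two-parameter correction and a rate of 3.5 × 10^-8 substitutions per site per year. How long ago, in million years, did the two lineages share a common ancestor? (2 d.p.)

Under the Kimura two-parameter model, d = −½ ln(1 − 2P − Q) − ¼ ln(1 − 2Q).
1 − 2P − Q = 0.457, giving −½ ln(0.457) = 0.391536.
1 − 2Q = 0.742, giving −¼ ln(0.742) = 0.074602.
d = 0.391536 + 0.074602 = 0.466138.
Under a molecular clock d = 2μt, so t = d/(2μ) = 0.466138 / (2 × 3.5 × 10^-8) = 6.66 million years.

6.66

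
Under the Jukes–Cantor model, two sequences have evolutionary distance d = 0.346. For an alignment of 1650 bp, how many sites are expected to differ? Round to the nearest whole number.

457

Invert JC69: p = (3/4)(1 − e^(−4d/3)) = 0.75 × (1 − e^(-0.461333)) = 0.75 × (1 − 0.630443) = 0.277168.
Expected differing sites = pL ≈ 0.277168 × 1650 = 457.3272 ≈ 457.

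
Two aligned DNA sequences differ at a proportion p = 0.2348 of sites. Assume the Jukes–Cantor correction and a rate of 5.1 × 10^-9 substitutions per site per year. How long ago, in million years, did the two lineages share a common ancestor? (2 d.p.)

d = −(3/4) ln(1 − 4p/3) = −0.75 ln(1 − 0.313067) = −0.75 ln(0.686933)
  = −0.75 × (-0.375519) = 0.281639 substitutions/site.
Under a molecular clock d = 2μt, so t = d/(2μ) = 0.281639 / (2 × 5.1 × 10^-9) = 27.61 million years.

27.61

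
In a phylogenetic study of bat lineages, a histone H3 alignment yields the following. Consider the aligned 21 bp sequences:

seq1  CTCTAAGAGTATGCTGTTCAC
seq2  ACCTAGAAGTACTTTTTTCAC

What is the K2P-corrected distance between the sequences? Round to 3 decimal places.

0.567

Of 21 sites, 5 differences are transitions and 3 are transversions, so P = 5/21 ≈ 0.238095 and Q = 3/21 ≈ 0.142857.
Under the Kimura two-parameter model, d = −½ ln(1 − 2P − Q) − ¼ ln(1 − 2Q).
1 − 2P − Q = 0.380953, giving −½ ln(0.380953) = 0.482540.
1 − 2Q = 0.714286, giving −¼ ln(0.714286) = 0.084118.
d = 0.482540 + 0.084118 = 0.566658.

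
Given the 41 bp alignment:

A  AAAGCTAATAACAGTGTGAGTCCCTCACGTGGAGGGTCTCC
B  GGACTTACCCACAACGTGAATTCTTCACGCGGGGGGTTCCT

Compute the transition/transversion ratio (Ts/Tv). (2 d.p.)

4.67

Transitions are A↔G and C↔T; transversions are all other mismatches.
Transitions: 14. Transversions: 3.
R = 14/3 = 4.666666… ≈ 4.67 (to 2 d.p.).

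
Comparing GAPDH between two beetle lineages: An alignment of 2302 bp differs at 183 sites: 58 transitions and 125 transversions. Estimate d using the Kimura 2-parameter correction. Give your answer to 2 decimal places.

P = 58/2302 ≈ 0.025195 and Q = 125/2302 ≈ 0.054301.
Under the Kimura two-parameter model, d = −½ ln(1 − 2P − Q) − ¼ ln(1 − 2Q).
1 − 2P − Q = 0.895309, giving −½ ln(0.895309) = 0.055293.
1 − 2Q = 0.891398, giving −¼ ln(0.891398) = 0.028741.
d = 0.055293 + 0.028741 = 0.084034.

0.08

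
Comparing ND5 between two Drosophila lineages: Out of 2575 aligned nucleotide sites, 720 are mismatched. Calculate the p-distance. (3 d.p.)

p = 720/2575 = 0.279611… ≈ 0.280 (to 3 d.p.).

0.280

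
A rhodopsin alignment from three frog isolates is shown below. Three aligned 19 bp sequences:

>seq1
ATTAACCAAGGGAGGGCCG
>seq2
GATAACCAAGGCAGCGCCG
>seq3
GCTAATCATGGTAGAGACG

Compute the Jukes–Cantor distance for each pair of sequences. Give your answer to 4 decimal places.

seq1–seq2: 4/19 sites differ → p ≈ 0.210526, d = −0.75 ln(1 − 0.280701) = 0.247109 ≈ 0.2471.
seq1–seq3: 7/19 sites differ → p ≈ 0.368421, d = −0.75 ln(1 − 0.491228) = 0.506816 ≈ 0.5068.
seq2–seq3: 6/19 sites differ → p ≈ 0.315789, d = −0.75 ln(1 − 0.421052) = 0.409907 ≈ 0.4099.

d(seq1,seq2) = 0.2471, d(seq1,seq3) = 0.5068, d(seq2,seq3) = 0.4099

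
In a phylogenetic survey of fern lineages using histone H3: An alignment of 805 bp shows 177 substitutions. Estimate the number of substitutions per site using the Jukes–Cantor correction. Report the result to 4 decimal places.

0.2602

p = 177/805 ≈ 0.219876.
d = −(3/4) ln(1 − 4p/3) = −0.75 ln(1 − 0.293168) = −0.75 ln(0.706832)
  = −0.75 × (-0.346962) = 0.260222 substitutions/site.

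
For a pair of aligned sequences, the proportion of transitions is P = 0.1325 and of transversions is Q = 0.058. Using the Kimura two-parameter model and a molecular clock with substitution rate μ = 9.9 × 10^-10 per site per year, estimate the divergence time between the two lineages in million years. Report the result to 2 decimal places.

Under the Kimura two-parameter model, d = −½ ln(1 − 2P − Q) − ¼ ln(1 − 2Q).
1 − 2P − Q = 0.677, giving −½ ln(0.677) = 0.195042.
1 − 2Q = 0.884, giving −¼ ln(0.884) = 0.030825.
d = 0.195042 + 0.030825 = 0.225867.
Under a molecular clock d = 2μt, so t = d/(2μ) = 0.225867 / (2 × 9.9 × 10^-10) = 114.07 million years.

114.07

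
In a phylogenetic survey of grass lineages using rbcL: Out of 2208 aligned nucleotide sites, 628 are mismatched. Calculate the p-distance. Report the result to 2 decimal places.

p = 628/2208 = 0.284420… ≈ 0.28 (to 2 d.p.).

0.28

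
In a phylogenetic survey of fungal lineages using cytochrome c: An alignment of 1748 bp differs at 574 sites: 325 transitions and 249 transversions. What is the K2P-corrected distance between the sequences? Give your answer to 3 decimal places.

0.445

P = 325/1748 ≈ 0.185927 and Q = 249/1748 ≈ 0.142449.
Under the Kimura two-parameter model, d = −½ ln(1 − 2P − Q) − ¼ ln(1 − 2Q).
1 − 2P − Q = 0.485697, giving −½ ln(0.485697) = 0.361085.
1 − 2Q = 0.715102, giving −¼ ln(0.715102) = 0.083833.
d = 0.361085 + 0.083833 = 0.444918.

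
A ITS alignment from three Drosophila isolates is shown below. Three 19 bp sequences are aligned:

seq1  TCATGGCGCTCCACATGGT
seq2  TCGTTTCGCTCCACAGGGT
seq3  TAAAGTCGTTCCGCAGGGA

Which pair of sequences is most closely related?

seq1–seq2: 4/19 differ, p = 0.211, d = 0.247.
seq1–seq3: 7/19 differ, p = 0.368, d = 0.507.
seq2–seq3: 7/19 differ, p = 0.368, d = 0.507.
The smallest distance is between seq1 and seq2.

seq1 and seq2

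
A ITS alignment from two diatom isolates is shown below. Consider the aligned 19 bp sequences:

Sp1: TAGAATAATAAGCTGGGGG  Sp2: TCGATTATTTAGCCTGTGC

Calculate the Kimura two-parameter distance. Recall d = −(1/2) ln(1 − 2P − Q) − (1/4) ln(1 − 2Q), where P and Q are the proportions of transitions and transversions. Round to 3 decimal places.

Of 19 sites, 1 differences are transitions and 7 are transversions, so P = 1/19 ≈ 0.052632 and Q = 7/19 ≈ 0.368421.
Under the Kimura two-parameter model, d = −½ ln(1 − 2P − Q) − ¼ ln(1 − 2Q).
1 − 2P − Q = 0.526315, giving −½ ln(0.526315) = 0.320928.
1 − 2Q = 0.263158, giving −¼ ln(0.263158) = 0.333750.
d = 0.320928 + 0.333750 = 0.654678.

0.655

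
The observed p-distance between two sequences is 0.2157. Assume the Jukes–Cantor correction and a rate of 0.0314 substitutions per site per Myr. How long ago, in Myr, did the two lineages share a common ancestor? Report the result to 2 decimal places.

4.05

d = −(3/4) ln(1 − 4p/3) = −0.75 ln(1 − 0.2876) = −0.75 ln(0.7124)
  = −0.75 × (-0.339116) = 0.254337 substitutions/site.
Under a molecular clock d = 2μt, so t = d/(2μ) = 0.254337 / (2 × 0.0314) = 4.05 Myr.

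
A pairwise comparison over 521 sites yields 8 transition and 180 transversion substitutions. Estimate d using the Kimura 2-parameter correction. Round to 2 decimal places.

0.53

P = 8/521 ≈ 0.015355 and Q = 180/521 ≈ 0.345489.
Under the Kimura two-parameter model, d = −½ ln(1 − 2P − Q) − ¼ ln(1 − 2Q).
1 − 2P − Q = 0.623801, giving −½ ln(0.623801) = 0.235962.
1 − 2Q = 0.309022, giving −¼ ln(0.309022) = 0.293586.
d = 0.235962 + 0.293586 = 0.529548.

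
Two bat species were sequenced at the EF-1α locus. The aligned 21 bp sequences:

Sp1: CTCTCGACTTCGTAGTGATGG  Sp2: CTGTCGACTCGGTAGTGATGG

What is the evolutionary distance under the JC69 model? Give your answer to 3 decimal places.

0.158

The sequences differ at 3 of 21 sites (3, 10, 11), so p = 3/21 ≈ 0.142857.
d = −(3/4) ln(1 − 4p/3) = −0.75 ln(1 − 0.190476) = −0.75 ln(0.809524)
  = −0.75 × (-0.211309) = 0.158482 substitutions/site.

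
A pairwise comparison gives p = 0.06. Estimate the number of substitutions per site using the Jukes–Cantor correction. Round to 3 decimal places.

0.063

d = −(3/4) ln(1 − 4p/3) = −0.75 ln(1 − 0.08) = −0.75 ln(0.92)
  = −0.75 × (-0.083382) = 0.062537 substitutions/site.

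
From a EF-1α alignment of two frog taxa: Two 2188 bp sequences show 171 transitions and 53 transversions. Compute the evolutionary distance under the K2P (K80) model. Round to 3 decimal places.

0.112

P = 171/2188 ≈ 0.078154 and Q = 53/2188 ≈ 0.024223.
Under the Kimura two-parameter model, d = −½ ln(1 − 2P − Q) − ¼ ln(1 − 2Q).
1 − 2P − Q = 0.819469, giving −½ ln(0.819469) = 0.099549.
1 − 2Q = 0.951554, giving −¼ ln(0.951554) = 0.012415.
d = 0.099549 + 0.012415 = 0.111964.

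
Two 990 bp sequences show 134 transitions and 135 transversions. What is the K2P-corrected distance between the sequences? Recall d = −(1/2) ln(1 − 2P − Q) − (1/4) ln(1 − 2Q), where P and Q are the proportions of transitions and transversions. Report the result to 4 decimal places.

P = 134/990 ≈ 0.135354 and Q = 135/990 ≈ 0.136364.
Under the Kimura two-parameter model, d = −½ ln(1 − 2P − Q) − ¼ ln(1 − 2Q).
1 − 2P − Q = 0.592928, giving −½ ln(0.592928) = 0.261341.
1 − 2Q = 0.727272, giving −¼ ln(0.727272) = 0.079614.
d = 0.261341 + 0.079614 = 0.340955.

0.3410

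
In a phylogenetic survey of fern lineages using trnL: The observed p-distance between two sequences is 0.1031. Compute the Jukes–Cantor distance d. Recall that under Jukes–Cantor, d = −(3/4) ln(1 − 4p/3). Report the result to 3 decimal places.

0.111

d = −(3/4) ln(1 − 4p/3) = −0.75 ln(1 − 0.137467) = −0.75 ln(0.862533)
  = −0.75 × (-0.147882) = 0.110912 substitutions/site.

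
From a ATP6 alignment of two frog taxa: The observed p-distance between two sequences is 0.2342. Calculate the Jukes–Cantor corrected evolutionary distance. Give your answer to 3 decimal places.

d = −(3/4) ln(1 − 4p/3) = −0.75 ln(1 − 0.312267) = −0.75 ln(0.687733)
  = −0.75 × (-0.374355) = 0.280766 substitutions/site.

0.281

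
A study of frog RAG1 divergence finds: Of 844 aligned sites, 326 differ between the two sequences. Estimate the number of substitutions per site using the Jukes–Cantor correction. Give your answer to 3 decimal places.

p = 326/844 ≈ 0.386256.
d = −(3/4) ln(1 − 4p/3) = −0.75 ln(1 − 0.515008) = −0.75 ln(0.484992)
  = −0.75 × (-0.723623) = 0.542717 substitutions/site.

0.543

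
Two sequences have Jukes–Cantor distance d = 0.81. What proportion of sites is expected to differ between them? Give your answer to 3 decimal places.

0.495

p = (3/4)(1 − e^(−4d/3)) = 0.75 × (1 − e^(-1.08)) = 0.75 × (1 − 0.339596) = 0.495303.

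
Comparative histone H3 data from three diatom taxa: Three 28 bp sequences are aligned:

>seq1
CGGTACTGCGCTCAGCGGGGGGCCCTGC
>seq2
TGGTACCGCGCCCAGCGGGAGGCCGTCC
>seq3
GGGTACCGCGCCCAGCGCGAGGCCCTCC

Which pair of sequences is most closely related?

seq2 and seq3

seq1–seq2: 6/28 differ, p = 0.214, d = 0.252.
seq1–seq3: 6/28 differ, p = 0.214, d = 0.252.
seq2–seq3: 3/28 differ, p = 0.107, d = 0.116.
The smallest distance is between seq2 and seq3.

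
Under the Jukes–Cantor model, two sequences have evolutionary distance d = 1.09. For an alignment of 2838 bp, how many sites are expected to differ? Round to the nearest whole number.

Invert JC69: p = (3/4)(1 − e^(−4d/3)) = 0.75 × (1 − e^(-1.453333)) = 0.75 × (1 − 0.233790) = 0.574658.
Expected differing sites = pL ≈ 0.574658 × 2838 = 1630.879404 ≈ 1631.

1631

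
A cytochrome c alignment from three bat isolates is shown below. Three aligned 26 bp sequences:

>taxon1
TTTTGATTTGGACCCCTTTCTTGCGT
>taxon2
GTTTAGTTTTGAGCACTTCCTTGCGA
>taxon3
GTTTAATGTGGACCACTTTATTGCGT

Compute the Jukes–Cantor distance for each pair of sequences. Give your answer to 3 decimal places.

taxon1–taxon2: 8/26 sites differ → p ≈ 0.307692, d = −0.75 ln(1 − 0.410256) = 0.396050 ≈ 0.396.
taxon1–taxon3: 5/26 sites differ → p ≈ 0.192308, d = −0.75 ln(1 − 0.256411) = 0.222200 ≈ 0.222.
taxon2–taxon3: 7/26 sites differ → p ≈ 0.269231, d = −0.75 ln(1 − 0.358975) = 0.333515 ≈ 0.334.

d(taxon1,taxon2) = 0.396, d(taxon1,taxon3) = 0.222, d(taxon2,taxon3) = 0.334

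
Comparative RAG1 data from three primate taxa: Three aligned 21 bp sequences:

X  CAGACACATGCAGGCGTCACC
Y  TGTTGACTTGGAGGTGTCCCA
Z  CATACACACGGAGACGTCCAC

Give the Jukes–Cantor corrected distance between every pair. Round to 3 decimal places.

d(X,Y) = 0.756, d(X,Z) = 0.360, d(Y,Z) = 0.756

X–Y: 10/21 sites differ → p ≈ 0.47619, d = −0.75 ln(1 − 0.63492) = 0.755729 ≈ 0.756.
X–Z: 6/21 sites differ → p ≈ 0.285714, d = −0.75 ln(1 − 0.380952) = 0.359679 ≈ 0.360.
Y–Z: 10/21 sites differ → p ≈ 0.47619, d = −0.75 ln(1 − 0.63492) = 0.755729 ≈ 0.756.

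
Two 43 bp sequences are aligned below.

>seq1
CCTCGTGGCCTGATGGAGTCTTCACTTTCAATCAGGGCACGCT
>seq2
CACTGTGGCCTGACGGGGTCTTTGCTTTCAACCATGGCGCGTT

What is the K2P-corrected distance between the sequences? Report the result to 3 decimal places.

Of 43 sites, 9 differences are transitions and 2 are transversions, so P = 9/43 ≈ 0.209302 and Q = 2/43 ≈ 0.046512.
Under the Kimura two-parameter model, d = −½ ln(1 − 2P − Q) − ¼ ln(1 − 2Q).
1 − 2P − Q = 0.534884, giving −½ ln(0.534884) = 0.312853.
1 − 2Q = 0.906976, giving −¼ ln(0.906976) = 0.024410.
d = 0.312853 + 0.024410 = 0.337263.

0.337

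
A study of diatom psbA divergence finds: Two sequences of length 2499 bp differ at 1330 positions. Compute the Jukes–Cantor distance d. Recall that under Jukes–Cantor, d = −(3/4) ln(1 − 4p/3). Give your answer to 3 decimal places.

p = 1330/2499 ≈ 0.532213.
d = −(3/4) ln(1 − 4p/3) = −0.75 ln(1 − 0.709617) = −0.75 ln(0.290383)
  = −0.75 × (-1.236555) = 0.927416 substitutions/site.

0.927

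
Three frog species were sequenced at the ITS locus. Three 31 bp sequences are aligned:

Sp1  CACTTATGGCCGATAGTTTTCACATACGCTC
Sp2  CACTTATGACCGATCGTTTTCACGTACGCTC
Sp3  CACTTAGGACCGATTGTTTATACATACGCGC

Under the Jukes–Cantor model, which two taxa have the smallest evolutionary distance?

Sp1–Sp2: 3/31 differ, p = 0.097, d = 0.104.
Sp1–Sp3: 6/31 differ, p = 0.194, d = 0.224.
Sp2–Sp3: 6/31 differ, p = 0.194, d = 0.224.
The smallest distance is between Sp1 and Sp2.

Sp1 and Sp2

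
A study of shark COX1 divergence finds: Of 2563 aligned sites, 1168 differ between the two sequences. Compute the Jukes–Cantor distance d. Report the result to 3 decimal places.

p = 1168/2563 ≈ 0.455716.
d = −(3/4) ln(1 − 4p/3) = −0.75 ln(1 − 0.607621) = −0.75 ln(0.392379)
  = −0.75 × (-0.935527) = 0.701645 substitutions/site.

0.702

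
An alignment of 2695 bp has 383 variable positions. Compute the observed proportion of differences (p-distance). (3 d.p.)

p = 383/2695 = 0.142115… ≈ 0.142 (to 3 d.p.).

0.142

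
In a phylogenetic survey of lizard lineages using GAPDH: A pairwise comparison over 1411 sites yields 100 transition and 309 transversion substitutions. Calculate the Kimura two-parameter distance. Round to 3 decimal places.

P = 100/1411 ≈ 0.070872 and Q = 309/1411 ≈ 0.218994.
Under the Kimura two-parameter model, d = −½ ln(1 − 2P − Q) − ¼ ln(1 − 2Q).
1 − 2P − Q = 0.639262, giving −½ ln(0.639262) = 0.223720.
1 − 2Q = 0.562012, giving −¼ ln(0.562012) = 0.144058.
d = 0.223720 + 0.144058 = 0.367778.

0.368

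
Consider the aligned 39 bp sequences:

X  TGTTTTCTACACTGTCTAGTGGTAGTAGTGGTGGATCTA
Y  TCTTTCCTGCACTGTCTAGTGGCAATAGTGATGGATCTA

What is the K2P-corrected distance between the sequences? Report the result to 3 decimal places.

0.179

Of 39 sites, 5 differences are transitions and 1 are transversions, so P = 5/39 ≈ 0.128205 and Q = 1/39 ≈ 0.025641.
Under the Kimura two-parameter model, d = −½ ln(1 − 2P − Q) − ¼ ln(1 − 2Q).
1 − 2P − Q = 0.717949, giving −½ ln(0.717949) = 0.165678.
1 − 2Q = 0.948718, giving −¼ ln(0.948718) = 0.013161.
d = 0.165678 + 0.013161 = 0.178839.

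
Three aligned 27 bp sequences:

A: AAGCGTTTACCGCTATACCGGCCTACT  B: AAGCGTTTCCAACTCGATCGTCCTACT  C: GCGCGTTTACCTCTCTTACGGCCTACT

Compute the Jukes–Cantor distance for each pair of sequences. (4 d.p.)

d(A,B) = 0.3181, d(A,C) = 0.2635, d(B,C) = 0.4408

A–B: 7/27 sites differ → p ≈ 0.259259, d = −0.75 ln(1 − 0.345679) = 0.318118 ≈ 0.3181.
A–C: 6/27 sites differ → p ≈ 0.222222, d = −0.75 ln(1 − 0.296296) = 0.263548 ≈ 0.2635.
B–C: 9/27 sites differ → p ≈ 0.333333, d = −0.75 ln(1 − 0.444444) = 0.440839 ≈ 0.4408.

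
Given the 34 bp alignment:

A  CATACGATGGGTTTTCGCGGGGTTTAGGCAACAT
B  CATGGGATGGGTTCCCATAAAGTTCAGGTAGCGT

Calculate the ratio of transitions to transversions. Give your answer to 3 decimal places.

12.000

Transitions are A↔G and C↔T; transversions are all other mismatches.
Transitions: 12. Transversions: 1.
R = 12/1 = 12.000.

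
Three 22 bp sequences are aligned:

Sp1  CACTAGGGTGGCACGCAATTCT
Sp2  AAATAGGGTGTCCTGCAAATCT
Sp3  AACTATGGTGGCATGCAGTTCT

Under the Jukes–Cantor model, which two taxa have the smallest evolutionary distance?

Sp1 and Sp3

Sp1–Sp2: 6/22 differ, p = 0.273, d = 0.339.
Sp1–Sp3: 4/22 differ, p = 0.182, d = 0.208.
Sp2–Sp3: 6/22 differ, p = 0.273, d = 0.339.
The smallest distance is between Sp1 and Sp3.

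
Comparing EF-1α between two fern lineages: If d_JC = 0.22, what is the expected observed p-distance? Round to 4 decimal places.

0.1907

p = (3/4)(1 − e^(−4d/3)) = 0.75 × (1 − e^(-0.293333)) = 0.75 × (1 − 0.745774) = 0.190670.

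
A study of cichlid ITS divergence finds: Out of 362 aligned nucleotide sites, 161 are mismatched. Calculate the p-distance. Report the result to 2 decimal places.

0.44

p = 161/362 = 0.444751… ≈ 0.44 (to 2 d.p.).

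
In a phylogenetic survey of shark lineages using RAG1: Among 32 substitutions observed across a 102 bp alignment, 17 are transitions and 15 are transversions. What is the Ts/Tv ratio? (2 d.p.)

R = 17/15 = 1.133333… ≈ 1.13 (to 2 d.p.).

1.13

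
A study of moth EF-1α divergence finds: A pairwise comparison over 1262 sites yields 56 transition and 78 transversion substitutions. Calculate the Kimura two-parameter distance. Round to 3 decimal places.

0.115

P = 56/1262 ≈ 0.044374 and Q = 78/1262 ≈ 0.061807.
Under the Kimura two-parameter model, d = −½ ln(1 − 2P − Q) − ¼ ln(1 − 2Q).
1 − 2P − Q = 0.849445, giving −½ ln(0.849445) = 0.081586.
1 − 2Q = 0.876386, giving −¼ ln(0.876386) = 0.032987.
d = 0.081586 + 0.032987 = 0.114573.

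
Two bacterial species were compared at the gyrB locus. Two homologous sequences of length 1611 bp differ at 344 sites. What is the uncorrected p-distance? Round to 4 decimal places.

p = 344/1611 = 0.213531… ≈ 0.2135 (to 4 d.p.).

0.2135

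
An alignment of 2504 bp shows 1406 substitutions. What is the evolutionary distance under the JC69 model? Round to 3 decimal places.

p = 1406/2504 ≈ 0.561502.
d = −(3/4) ln(1 − 4p/3) = −0.75 ln(1 − 0.748669) = −0.75 ln(0.251331)
  = −0.75 × (-1.380984) = 1.035738 substitutions/site.

1.036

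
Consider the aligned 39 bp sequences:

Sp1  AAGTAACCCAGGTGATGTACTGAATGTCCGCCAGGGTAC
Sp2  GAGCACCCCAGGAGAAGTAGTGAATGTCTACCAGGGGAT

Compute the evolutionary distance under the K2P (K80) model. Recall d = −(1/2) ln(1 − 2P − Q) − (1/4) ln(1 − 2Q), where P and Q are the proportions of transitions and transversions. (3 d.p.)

0.317

Of 39 sites, 5 differences are transitions and 5 are transversions, so P = 5/39 ≈ 0.128205 and Q = 5/39 ≈ 0.128205.
Under the Kimura two-parameter model, d = −½ ln(1 − 2P − Q) − ¼ ln(1 − 2Q).
1 − 2P − Q = 0.615385, giving −½ ln(0.615385) = 0.242754.
1 − 2Q = 0.74359, giving −¼ ln(0.74359) = 0.074066.
d = 0.242754 + 0.074066 = 0.316820.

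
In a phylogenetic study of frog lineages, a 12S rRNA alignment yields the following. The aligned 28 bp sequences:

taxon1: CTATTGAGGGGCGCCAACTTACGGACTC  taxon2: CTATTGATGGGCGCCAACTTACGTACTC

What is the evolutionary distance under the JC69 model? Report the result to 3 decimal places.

0.075

The sequences differ at 2 of 28 sites (8, 24), so p = 2/28 ≈ 0.071429.
d = −(3/4) ln(1 − 4p/3) = −0.75 ln(1 − 0.095239) = −0.75 ln(0.904761)
  = −0.75 × (-0.100084) = 0.075063 substitutions/site.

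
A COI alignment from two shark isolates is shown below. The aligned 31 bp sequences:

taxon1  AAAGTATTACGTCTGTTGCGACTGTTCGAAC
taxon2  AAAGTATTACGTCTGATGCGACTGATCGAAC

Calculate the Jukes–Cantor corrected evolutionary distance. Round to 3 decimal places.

The sequences differ at 2 of 31 sites (16, 25), so p = 2/31 ≈ 0.064516.
d = −(3/4) ln(1 − 4p/3) = −0.75 ln(1 − 0.086021) = −0.75 ln(0.913979)
  = −0.75 × (-0.089948) = 0.067461 substitutions/site.

0.067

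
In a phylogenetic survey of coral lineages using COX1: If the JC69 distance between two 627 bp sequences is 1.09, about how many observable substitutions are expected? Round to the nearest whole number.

360

Invert JC69: p = (3/4)(1 − e^(−4d/3)) = 0.75 × (1 − e^(-1.453333)) = 0.75 × (1 − 0.233790) = 0.574658.
Expected differing sites = pL ≈ 0.574658 × 627 = 360.310566 ≈ 360.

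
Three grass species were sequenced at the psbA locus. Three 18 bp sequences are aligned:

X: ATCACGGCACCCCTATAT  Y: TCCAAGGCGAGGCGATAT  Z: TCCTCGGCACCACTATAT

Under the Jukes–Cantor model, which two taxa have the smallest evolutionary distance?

X–Y: 8/18 differ, p = 0.444, d = 0.673.
X–Z: 4/18 differ, p = 0.222, d = 0.264.
Y–Z: 7/18 differ, p = 0.389, d = 0.548.
The smallest distance is between X and Z.

X and Z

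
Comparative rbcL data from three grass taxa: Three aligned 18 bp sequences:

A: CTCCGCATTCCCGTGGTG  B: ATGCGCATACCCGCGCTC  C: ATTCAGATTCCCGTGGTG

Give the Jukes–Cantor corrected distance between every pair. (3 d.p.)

d(A,B) = 0.441, d(A,C) = 0.264, d(B,C) = 0.548

A–B: 6/18 sites differ → p ≈ 0.333333, d = −0.75 ln(1 − 0.444444) = 0.440839 ≈ 0.441.
A–C: 4/18 sites differ → p ≈ 0.222222, d = −0.75 ln(1 − 0.296296) = 0.263548 ≈ 0.264.
B–C: 7/18 sites differ → p ≈ 0.388889, d = −0.75 ln(1 − 0.518519) = 0.548166 ≈ 0.548.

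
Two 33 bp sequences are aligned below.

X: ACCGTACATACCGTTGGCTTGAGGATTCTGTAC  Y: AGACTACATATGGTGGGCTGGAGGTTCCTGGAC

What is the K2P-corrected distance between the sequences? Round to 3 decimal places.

0.392

Of 33 sites, 2 differences are transitions and 8 are transversions, so P = 2/33 ≈ 0.060606 and Q = 8/33 ≈ 0.242424.
Under the Kimura two-parameter model, d = −½ ln(1 − 2P − Q) − ¼ ln(1 − 2Q).
1 − 2P − Q = 0.636364, giving −½ ln(0.636364) = 0.225992.
1 − 2Q = 0.515152, giving −¼ ln(0.515152) = 0.165823.
d = 0.225992 + 0.165823 = 0.391815.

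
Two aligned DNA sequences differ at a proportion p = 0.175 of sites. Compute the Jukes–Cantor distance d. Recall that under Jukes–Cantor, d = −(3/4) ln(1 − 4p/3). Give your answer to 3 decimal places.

d = −(3/4) ln(1 − 4p/3) = −0.75 ln(1 − 0.233333) = −0.75 ln(0.766667)
  = −0.75 × (-0.265703) = 0.199277 substitutions/site.

0.199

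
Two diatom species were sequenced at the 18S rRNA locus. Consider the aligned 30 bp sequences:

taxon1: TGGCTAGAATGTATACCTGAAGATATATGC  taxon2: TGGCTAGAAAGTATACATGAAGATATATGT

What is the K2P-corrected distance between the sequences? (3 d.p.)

0.107

Of 30 sites, 1 differences are transitions and 2 are transversions, so P = 1/30 ≈ 0.033333 and Q = 2/30 ≈ 0.066667.
Under the Kimura two-parameter model, d = −½ ln(1 − 2P − Q) − ¼ ln(1 − 2Q).
1 − 2P − Q = 0.866667, giving −½ ln(0.866667) = 0.071550.
1 − 2Q = 0.866666, giving −¼ ln(0.866666) = 0.035775.
d = 0.071550 + 0.035775 = 0.107325.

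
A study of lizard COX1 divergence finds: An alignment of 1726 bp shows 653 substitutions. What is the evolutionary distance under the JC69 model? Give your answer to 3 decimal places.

p = 653/1726 ≈ 0.378331.
d = −(3/4) ln(1 − 4p/3) = −0.75 ln(1 − 0.504441) = −0.75 ln(0.495559)
  = −0.75 × (-0.702069) = 0.526552 substitutions/site.

0.527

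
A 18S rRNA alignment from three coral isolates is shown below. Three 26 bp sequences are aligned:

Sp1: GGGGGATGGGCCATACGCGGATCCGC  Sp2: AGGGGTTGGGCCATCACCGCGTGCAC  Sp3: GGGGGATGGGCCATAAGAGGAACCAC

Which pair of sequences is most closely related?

Sp1–Sp2: 9/26 differ, p = 0.346, d = 0.464.
Sp1–Sp3: 4/26 differ, p = 0.154, d = 0.172.
Sp2–Sp3: 9/26 differ, p = 0.346, d = 0.464.
The smallest distance is between Sp1 and Sp3.

Sp1 and Sp3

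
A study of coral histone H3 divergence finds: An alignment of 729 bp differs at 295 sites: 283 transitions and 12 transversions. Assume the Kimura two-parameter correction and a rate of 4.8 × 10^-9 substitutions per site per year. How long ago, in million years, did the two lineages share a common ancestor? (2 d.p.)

P = 283/729 ≈ 0.388203 and Q = 12/729 ≈ 0.016461.
Under the Kimura two-parameter model, d = −½ ln(1 − 2P − Q) − ¼ ln(1 − 2Q).
1 − 2P − Q = 0.207133, giving −½ ln(0.207133) = 0.787197.
1 − 2Q = 0.967078, giving −¼ ln(0.967078) = 0.008369.
d = 0.787197 + 0.008369 = 0.795566.
Under a molecular clock d = 2μt, so t = d/(2μ) = 0.795566 / (2 × 4.8 × 10^-9) = 82.87 million years.

82.87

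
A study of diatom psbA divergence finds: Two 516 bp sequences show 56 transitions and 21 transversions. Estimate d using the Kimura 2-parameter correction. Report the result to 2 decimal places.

0.17

P = 56/516 ≈ 0.108527 and Q = 21/516 ≈ 0.040698.
Under the Kimura two-parameter model, d = −½ ln(1 − 2P − Q) − ¼ ln(1 − 2Q).
1 − 2P − Q = 0.742248, giving −½ ln(0.742248) = 0.149036.
1 − 2Q = 0.918604, giving −¼ ln(0.918604) = 0.021225.
d = 0.149036 + 0.021225 = 0.170261.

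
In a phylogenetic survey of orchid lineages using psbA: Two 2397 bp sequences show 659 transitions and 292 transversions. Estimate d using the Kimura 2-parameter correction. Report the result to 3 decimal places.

P = 659/2397 ≈ 0.274927 and Q = 292/2397 ≈ 0.121819.
Under the Kimura two-parameter model, d = −½ ln(1 − 2P − Q) − ¼ ln(1 − 2Q).
1 − 2P − Q = 0.328327, giving −½ ln(0.328327) = 0.556873.
1 − 2Q = 0.756362, giving −¼ ln(0.756362) = 0.069809.
d = 0.556873 + 0.069809 = 0.626682.

0.627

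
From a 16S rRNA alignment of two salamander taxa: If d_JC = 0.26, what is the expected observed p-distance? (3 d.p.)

0.220

p = (3/4)(1 − e^(−4d/3)) = 0.75 × (1 − e^(-0.346667)) = 0.75 × (1 − 0.707041) = 0.219719.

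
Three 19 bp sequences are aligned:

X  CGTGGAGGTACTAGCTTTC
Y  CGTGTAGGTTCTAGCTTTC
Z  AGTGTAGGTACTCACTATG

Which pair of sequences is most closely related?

X and Y

X–Y: 2/19 differ, p = 0.105, d = 0.113.
X–Z: 6/19 differ, p = 0.316, d = 0.410.
Y–Z: 6/19 differ, p = 0.316, d = 0.410.
The smallest distance is between X and Y.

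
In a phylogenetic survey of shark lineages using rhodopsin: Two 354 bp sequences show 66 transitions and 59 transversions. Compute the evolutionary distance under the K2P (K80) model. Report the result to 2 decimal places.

0.49

P = 66/354 ≈ 0.186441 and Q = 59/354 ≈ 0.166667.
Under the Kimura two-parameter model, d = −½ ln(1 − 2P − Q) − ¼ ln(1 − 2Q).
1 − 2P − Q = 0.460451, giving −½ ln(0.460451) = 0.387774.
1 − 2Q = 0.666666, giving −¼ ln(0.666666) = 0.101367.
d = 0.387774 + 0.101367 = 0.489141.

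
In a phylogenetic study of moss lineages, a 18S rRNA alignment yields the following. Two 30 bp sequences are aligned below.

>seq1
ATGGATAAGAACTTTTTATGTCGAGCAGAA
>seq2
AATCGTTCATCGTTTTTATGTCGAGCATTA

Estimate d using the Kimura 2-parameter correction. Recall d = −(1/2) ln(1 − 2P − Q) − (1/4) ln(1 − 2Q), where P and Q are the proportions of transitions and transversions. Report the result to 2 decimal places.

0.59

Of 30 sites, 2 differences are transitions and 10 are transversions, so P = 2/30 ≈ 0.066667 and Q = 10/30 ≈ 0.333333.
Under the Kimura two-parameter model, d = −½ ln(1 − 2P − Q) − ¼ ln(1 − 2Q).
1 − 2P − Q = 0.533333, giving −½ ln(0.533333) = 0.314305.
1 − 2Q = 0.333334, giving −¼ ln(0.333334) = 0.274653.
d = 0.314305 + 0.274653 = 0.588958.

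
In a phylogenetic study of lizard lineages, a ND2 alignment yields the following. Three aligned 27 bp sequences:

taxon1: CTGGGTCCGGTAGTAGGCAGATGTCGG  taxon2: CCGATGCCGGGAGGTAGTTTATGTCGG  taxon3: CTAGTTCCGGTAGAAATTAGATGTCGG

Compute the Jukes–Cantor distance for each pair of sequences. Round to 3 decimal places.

taxon1–taxon2: 11/27 sites differ → p ≈ 0.407407, d = −0.75 ln(1 − 0.543209) = 0.587647 ≈ 0.588.
taxon1–taxon3: 6/27 sites differ → p ≈ 0.222222, d = −0.75 ln(1 − 0.296296) = 0.263548 ≈ 0.264.
taxon2–taxon3: 10/27 sites differ → p ≈ 0.37037, d = −0.75 ln(1 − 0.493827) = 0.510658 ≈ 0.511.

d(taxon1,taxon2) = 0.588, d(taxon1,taxon3) = 0.264, d(taxon2,taxon3) = 0.511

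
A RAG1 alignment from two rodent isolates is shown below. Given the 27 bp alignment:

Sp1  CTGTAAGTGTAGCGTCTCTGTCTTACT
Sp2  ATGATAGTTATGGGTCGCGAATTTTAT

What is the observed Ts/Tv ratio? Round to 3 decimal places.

Transitions are A↔G and C↔T; transversions are all other mismatches.
Transitions: 2. Transversions: 12.
R = 2/12 = 0.166666… ≈ 0.167 (to 3 d.p.).

0.167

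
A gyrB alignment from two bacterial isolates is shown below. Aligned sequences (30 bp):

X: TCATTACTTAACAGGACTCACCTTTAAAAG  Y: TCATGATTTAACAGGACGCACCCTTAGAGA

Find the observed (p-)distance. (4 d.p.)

0.2333

The sequences differ at 7 of 30 positions (sites 5, 7, 18, 23, 27, 29, 30).
p = 7/30 = 0.233333… ≈ 0.2333 (to 4 d.p.).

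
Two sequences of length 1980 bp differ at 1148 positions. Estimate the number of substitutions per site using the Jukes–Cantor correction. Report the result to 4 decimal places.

p = 1148/1980 ≈ 0.579798.
d = −(3/4) ln(1 − 4p/3) = −0.75 ln(1 − 0.773064) = −0.75 ln(0.226936)
  = −0.75 × (-1.483087) = 1.112315 substitutions/site.

1.1123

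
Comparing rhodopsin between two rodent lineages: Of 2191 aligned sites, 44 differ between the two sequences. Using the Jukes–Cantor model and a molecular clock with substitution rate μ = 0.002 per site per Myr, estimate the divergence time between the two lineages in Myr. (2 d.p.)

5.09

p = 44/2191 ≈ 0.020082.
d = −(3/4) ln(1 − 4p/3) = −0.75 ln(1 − 0.026776) = −0.75 ln(0.973224)
  = −0.75 × (-0.027141) = 0.020356 substitutions/site.
Under a molecular clock d = 2μt, so t = d/(2μ) = 0.020356 / (2 × 0.002) = 5.09 Myr.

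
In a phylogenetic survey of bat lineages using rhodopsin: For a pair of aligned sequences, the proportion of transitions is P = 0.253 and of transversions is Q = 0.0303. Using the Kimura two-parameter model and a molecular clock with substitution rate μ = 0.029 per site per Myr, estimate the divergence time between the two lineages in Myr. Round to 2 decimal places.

Under the Kimura two-parameter model, d = −½ ln(1 − 2P − Q) − ¼ ln(1 − 2Q).
1 − 2P − Q = 0.4637, giving −½ ln(0.4637) = 0.384259.
1 − 2Q = 0.9394, giving −¼ ln(0.9394) = 0.015628.
d = 0.384259 + 0.015628 = 0.399887.
Under a molecular clock d = 2μt, so t = d/(2μ) = 0.399887 / (2 × 0.029) = 6.89 Myr.

6.89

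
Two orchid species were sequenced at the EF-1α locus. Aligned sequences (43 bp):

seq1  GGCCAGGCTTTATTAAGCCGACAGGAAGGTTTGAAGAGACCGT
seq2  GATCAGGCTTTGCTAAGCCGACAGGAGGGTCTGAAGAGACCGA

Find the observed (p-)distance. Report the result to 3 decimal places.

The sequences differ at 7 of 43 positions (sites 2, 3, 12, 13, 27, 31, 43).
p = 7/43 = 0.162790… ≈ 0.163 (to 3 d.p.).

0.163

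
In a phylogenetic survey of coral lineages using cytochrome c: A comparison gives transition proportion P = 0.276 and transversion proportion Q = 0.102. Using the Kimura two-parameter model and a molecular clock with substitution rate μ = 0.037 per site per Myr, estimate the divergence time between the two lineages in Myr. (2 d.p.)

Under the Kimura two-parameter model, d = −½ ln(1 − 2P − Q) − ¼ ln(1 − 2Q).
1 − 2P − Q = 0.346, giving −½ ln(0.346) = 0.530658.
1 − 2Q = 0.796, giving −¼ ln(0.796) = 0.057039.
d = 0.530658 + 0.057039 = 0.587697.
Under a molecular clock d = 2μt, so t = d/(2μ) = 0.587697 / (2 × 0.037) = 7.94 Myr.

7.94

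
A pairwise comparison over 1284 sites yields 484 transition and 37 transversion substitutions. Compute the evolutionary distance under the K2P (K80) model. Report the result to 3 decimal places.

0.778

P = 484/1284 ≈ 0.376947 and Q = 37/1284 ≈ 0.028816.
Under the Kimura two-parameter model, d = −½ ln(1 − 2P − Q) − ¼ ln(1 − 2Q).
1 − 2P − Q = 0.21729, giving −½ ln(0.21729) = 0.763261.
1 − 2Q = 0.942368, giving −¼ ln(0.942368) = 0.014840.
d = 0.763261 + 0.014840 = 0.778101.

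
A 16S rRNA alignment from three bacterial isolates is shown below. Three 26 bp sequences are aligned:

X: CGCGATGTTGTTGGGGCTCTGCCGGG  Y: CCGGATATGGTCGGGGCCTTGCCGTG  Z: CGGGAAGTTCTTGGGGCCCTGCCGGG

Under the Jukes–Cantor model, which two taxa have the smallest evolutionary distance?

X–Y: 8/26 differ, p = 0.308, d = 0.396.
X–Z: 4/26 differ, p = 0.154, d = 0.172.
Y–Z: 8/26 differ, p = 0.308, d = 0.396.
The smallest distance is between X and Z.

X and Z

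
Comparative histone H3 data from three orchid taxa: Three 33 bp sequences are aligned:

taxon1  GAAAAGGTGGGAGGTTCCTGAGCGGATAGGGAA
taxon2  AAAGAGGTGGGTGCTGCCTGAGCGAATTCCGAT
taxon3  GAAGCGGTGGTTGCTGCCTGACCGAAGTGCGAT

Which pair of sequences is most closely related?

taxon1–taxon2: 10/33 differ, p = 0.303, d = 0.388.
taxon1–taxon3: 12/33 differ, p = 0.364, d = 0.497.
taxon2–taxon3: 6/33 differ, p = 0.182, d = 0.208.
The smallest distance is between taxon2 and taxon3.

taxon2 and taxon3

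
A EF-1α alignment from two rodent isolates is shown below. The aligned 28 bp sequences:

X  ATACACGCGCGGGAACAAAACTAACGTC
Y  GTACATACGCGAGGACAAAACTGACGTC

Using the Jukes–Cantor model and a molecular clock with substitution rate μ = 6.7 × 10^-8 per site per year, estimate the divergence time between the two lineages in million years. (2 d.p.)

The sequences differ at 6 of 28 sites (1, 6, 7, 12, 14, 23), so p = 6/28 ≈ 0.214286.
d = −(3/4) ln(1 − 4p/3) = −0.75 ln(1 − 0.285715) = −0.75 ln(0.714285)
  = −0.75 × (-0.336473) = 0.252355 substitutions/site.
Under a molecular clock d = 2μt, so t = d/(2μ) = 0.252355 / (2 × 6.7 × 10^-8) = 1.88 million years.

1.88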